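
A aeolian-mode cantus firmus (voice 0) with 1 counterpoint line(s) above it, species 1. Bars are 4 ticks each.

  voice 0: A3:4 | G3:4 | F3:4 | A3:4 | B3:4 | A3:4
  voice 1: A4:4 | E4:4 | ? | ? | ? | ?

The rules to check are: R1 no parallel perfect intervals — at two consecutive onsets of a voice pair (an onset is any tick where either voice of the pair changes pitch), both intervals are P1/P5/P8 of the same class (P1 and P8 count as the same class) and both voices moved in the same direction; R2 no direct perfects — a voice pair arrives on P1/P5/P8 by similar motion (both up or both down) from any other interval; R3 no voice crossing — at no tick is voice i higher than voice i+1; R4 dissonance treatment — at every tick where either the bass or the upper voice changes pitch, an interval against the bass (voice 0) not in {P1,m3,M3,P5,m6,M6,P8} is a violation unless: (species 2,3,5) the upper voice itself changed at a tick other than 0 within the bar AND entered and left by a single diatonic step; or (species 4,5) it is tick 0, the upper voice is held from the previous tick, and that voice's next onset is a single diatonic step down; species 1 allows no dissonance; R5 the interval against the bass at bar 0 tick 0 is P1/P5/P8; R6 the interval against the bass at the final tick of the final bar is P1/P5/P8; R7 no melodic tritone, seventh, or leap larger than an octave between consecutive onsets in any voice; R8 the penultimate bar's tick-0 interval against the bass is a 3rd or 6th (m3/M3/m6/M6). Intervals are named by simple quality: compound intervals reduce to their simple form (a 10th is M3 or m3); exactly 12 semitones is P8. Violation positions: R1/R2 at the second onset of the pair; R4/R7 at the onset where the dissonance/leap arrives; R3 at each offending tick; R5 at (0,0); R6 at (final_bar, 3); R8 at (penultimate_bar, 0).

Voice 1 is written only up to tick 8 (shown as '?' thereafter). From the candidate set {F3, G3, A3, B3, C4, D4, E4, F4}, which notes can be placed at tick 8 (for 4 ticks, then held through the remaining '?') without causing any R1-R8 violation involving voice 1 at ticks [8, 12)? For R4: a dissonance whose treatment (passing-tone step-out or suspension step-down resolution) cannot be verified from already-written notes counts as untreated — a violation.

{A3, D4, F4}

F3: violates R2,R7
G3: violates R4
A3: legal
B3: violates R4
C4: violates R2
D4: legal
E4: violates R4
F4: legal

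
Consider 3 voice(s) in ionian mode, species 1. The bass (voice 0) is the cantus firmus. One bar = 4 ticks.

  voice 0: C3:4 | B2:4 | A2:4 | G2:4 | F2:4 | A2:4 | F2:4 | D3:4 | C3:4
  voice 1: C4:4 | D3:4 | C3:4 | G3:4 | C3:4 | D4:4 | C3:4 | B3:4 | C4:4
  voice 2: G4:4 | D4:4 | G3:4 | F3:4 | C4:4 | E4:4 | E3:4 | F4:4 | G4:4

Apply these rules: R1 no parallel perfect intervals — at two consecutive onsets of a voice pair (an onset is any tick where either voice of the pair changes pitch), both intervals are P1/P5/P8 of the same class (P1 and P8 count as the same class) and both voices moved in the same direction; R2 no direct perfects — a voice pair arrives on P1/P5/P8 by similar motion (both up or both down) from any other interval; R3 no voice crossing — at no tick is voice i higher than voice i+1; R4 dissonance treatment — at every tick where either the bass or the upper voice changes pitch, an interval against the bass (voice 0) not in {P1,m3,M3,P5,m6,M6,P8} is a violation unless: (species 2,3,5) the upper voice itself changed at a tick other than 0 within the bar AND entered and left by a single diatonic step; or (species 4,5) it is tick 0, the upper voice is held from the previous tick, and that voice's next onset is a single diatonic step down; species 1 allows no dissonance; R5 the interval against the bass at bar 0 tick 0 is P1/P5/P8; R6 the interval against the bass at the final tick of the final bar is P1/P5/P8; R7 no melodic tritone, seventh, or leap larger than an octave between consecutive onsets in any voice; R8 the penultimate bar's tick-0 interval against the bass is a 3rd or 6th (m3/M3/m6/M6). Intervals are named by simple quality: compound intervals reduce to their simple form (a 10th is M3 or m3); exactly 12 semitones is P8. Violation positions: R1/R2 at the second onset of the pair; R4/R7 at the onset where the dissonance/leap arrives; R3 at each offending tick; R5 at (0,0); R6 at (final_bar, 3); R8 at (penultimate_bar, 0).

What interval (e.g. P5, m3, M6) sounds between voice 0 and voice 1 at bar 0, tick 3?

voice 0=C3 voice 1=C4 -> P8

P8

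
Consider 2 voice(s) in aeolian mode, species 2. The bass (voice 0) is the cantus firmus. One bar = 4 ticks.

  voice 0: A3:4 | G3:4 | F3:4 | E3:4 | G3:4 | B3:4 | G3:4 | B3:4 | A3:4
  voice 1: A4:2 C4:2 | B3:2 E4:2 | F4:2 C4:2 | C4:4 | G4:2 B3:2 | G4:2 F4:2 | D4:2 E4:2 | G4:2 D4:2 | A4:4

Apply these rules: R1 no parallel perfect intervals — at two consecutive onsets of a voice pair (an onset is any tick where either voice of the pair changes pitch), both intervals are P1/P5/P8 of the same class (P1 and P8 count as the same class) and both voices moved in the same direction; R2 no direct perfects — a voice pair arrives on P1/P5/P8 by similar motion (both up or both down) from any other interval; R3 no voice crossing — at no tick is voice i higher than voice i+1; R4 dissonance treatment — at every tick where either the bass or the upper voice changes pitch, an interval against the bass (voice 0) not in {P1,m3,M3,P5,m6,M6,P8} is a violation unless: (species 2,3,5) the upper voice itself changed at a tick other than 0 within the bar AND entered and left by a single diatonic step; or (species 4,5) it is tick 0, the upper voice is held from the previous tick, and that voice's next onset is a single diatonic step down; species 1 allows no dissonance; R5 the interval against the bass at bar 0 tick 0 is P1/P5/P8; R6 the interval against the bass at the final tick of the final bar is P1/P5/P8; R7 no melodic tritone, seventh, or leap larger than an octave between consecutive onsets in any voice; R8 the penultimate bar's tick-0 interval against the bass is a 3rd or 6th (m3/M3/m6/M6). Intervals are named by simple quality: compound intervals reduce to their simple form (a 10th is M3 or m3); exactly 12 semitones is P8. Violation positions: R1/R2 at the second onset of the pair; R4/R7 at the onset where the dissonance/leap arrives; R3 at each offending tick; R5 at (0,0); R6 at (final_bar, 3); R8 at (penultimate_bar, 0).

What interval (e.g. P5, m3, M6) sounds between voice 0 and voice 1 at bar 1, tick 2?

voice 0=G3 voice 1=E4 -> M6

M6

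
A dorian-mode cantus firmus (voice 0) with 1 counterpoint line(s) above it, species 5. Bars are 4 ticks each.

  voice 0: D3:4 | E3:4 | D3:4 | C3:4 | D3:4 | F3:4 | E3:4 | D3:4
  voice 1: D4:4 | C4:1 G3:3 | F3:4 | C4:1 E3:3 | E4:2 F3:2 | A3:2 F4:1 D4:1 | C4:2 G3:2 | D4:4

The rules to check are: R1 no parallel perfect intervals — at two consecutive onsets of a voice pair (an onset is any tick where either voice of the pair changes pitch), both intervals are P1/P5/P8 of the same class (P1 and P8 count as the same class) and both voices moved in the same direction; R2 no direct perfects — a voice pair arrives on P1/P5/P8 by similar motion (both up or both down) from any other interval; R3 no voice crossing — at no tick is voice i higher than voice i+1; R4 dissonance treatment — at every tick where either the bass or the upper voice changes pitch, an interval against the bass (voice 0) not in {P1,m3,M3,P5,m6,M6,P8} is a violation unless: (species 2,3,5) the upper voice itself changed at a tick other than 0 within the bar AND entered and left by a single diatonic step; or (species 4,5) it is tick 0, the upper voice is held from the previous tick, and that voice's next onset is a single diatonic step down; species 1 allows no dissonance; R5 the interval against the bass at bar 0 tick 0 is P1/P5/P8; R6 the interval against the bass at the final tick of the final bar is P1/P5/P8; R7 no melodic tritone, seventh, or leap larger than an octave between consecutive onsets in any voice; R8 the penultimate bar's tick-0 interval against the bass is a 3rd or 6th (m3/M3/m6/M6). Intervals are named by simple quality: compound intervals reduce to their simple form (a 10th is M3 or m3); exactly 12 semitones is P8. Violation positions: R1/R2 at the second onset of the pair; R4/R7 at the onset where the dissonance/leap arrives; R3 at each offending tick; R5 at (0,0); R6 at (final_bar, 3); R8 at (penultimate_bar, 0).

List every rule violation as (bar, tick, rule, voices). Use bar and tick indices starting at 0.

bar 0: v0=D3 v1=D4 downbeat P8
bar 1: v0=E3 v1=C4 downbeat m6
bar 2: v0=D3 v1=F3 downbeat m3
bar 3: v0=C3 v1=C4 downbeat P8
bar 4: v0=D3 v1=E4 downbeat M2
bar 5: v0=F3 v1=A3 downbeat M3
bar 6: v0=E3 v1=C4 downbeat m6
bar 7: v0=D3 v1=D4 downbeat P8
  -> R4 @ bar 4 tick 0 v(0, 1): D3/E4 M2 untreated
  -> R7 @ bar 4 tick 2 v(1,): E4->F3 leap 11st

(4, 0, R4, (0, 1))
(4, 2, R7, (1,))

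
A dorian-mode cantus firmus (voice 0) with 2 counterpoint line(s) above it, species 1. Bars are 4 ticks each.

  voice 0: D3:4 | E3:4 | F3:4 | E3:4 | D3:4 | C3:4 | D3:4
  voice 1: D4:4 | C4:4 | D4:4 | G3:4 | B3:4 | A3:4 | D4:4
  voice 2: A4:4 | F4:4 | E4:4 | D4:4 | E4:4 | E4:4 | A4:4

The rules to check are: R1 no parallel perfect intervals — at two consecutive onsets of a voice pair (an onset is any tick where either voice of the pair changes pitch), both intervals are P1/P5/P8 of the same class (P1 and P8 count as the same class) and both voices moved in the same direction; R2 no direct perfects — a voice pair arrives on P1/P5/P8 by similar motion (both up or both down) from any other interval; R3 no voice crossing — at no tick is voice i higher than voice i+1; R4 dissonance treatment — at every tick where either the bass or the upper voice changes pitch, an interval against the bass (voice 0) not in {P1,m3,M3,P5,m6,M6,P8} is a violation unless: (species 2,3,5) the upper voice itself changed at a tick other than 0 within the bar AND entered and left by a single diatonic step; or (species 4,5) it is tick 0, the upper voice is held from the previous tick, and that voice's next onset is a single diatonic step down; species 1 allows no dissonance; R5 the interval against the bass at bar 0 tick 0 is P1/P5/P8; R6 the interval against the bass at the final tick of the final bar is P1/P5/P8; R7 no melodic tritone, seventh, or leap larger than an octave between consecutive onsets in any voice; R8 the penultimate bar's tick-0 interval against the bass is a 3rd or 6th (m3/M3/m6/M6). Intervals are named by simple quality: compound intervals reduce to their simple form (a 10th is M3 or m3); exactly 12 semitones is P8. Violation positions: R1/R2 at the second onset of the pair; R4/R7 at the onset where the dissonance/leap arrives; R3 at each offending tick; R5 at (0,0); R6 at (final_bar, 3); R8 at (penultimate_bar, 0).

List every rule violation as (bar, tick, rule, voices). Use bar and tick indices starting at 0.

bar 0: v0=D3 v1=D4 v2=A4 downbeat P5
bar 1: v0=E3 v1=C4 v2=F4 downbeat m2
bar 2: v0=F3 v1=D4 v2=E4 downbeat M7
bar 3: v0=E3 v1=G3 v2=D4 downbeat m7
bar 4: v0=D3 v1=B3 v2=E4 downbeat M2
bar 5: v0=C3 v1=A3 v2=E4 downbeat M3
bar 6: v0=D3 v1=D4 v2=A4 downbeat P5
  -> R4 @ bar 1 tick 0 v(0, 2): E3/F4 m2 untreated
  -> R4 @ bar 2 tick 0 v(0, 2): F3/E4 M7 untreated
  -> R2 @ bar 3 tick 0 v(1, 2): D4/E4 M2 -> G3/D4 P5 similar
  -> R4 @ bar 3 tick 0 v(0, 2): E3/D4 m7 untreated
  -> R4 @ bar 4 tick 0 v(0, 2): D3/E4 M2 untreated
  -> R1 @ bar 6 tick 0 v(1, 2): A3/E4 P5 -> D4/A4 P5 similar
  -> R2 @ bar 6 tick 0 v(0, 1): C3/A3 M6 -> D3/D4 P8 similar
  -> R2 @ bar 6 tick 0 v(0, 2): C3/E4 M3 -> D3/A4 P5 similar

(1, 0, R4, (0, 2))
(2, 0, R4, (0, 2))
(3, 0, R2, (1, 2))
(3, 0, R4, (0, 2))
(4, 0, R4, (0, 2))
(6, 0, R1, (1, 2))
(6, 0, R2, (0, 1))
(6, 0, R2, (0, 2))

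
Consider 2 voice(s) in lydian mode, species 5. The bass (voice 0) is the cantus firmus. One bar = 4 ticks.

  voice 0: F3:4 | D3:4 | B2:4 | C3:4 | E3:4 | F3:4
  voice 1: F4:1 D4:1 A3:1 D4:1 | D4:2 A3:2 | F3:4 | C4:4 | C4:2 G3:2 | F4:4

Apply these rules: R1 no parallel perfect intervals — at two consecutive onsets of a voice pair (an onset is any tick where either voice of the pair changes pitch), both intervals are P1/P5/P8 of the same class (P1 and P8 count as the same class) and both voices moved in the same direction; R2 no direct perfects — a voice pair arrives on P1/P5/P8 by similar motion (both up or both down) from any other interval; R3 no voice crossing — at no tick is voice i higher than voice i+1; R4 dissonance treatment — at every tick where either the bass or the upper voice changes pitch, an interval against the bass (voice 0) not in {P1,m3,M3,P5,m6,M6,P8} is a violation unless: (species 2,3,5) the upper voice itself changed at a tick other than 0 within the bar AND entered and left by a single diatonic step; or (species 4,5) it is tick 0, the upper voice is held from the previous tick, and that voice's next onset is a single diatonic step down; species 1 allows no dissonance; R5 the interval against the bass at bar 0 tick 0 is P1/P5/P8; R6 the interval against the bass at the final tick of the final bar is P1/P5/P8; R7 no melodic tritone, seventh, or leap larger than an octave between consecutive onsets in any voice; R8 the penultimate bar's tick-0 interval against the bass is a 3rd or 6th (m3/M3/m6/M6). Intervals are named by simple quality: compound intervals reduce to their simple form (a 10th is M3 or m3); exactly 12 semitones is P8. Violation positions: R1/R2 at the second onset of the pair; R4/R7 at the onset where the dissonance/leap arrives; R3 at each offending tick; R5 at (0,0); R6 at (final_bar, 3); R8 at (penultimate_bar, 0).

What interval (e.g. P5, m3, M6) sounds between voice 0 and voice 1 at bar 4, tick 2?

voice 0=E3 voice 1=G3 -> m3

m3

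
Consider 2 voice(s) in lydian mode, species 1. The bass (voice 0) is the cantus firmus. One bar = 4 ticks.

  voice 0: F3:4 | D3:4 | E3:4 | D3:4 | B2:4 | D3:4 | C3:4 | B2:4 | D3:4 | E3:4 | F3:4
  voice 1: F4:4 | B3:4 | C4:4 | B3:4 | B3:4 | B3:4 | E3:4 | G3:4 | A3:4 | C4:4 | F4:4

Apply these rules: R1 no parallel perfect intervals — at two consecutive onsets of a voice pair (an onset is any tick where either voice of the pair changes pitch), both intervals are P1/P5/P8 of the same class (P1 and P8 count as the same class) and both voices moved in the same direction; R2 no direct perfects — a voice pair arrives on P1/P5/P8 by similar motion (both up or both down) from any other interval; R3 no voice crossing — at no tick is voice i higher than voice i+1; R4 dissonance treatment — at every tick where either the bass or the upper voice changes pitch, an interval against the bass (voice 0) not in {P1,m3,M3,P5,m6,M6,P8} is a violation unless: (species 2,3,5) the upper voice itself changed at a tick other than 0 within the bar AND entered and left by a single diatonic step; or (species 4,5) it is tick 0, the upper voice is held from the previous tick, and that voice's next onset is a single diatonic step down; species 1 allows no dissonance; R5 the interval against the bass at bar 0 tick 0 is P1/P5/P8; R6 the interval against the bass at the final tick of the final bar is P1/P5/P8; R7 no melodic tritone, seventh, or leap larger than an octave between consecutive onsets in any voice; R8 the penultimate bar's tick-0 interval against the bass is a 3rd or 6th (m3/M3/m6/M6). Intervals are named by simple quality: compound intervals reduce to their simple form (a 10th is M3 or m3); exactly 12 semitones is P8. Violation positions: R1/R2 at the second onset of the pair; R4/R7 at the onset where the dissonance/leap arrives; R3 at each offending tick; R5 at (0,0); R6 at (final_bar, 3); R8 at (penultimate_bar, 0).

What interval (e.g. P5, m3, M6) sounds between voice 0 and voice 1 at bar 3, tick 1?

M6

voice 0=D3 voice 1=B3 -> M6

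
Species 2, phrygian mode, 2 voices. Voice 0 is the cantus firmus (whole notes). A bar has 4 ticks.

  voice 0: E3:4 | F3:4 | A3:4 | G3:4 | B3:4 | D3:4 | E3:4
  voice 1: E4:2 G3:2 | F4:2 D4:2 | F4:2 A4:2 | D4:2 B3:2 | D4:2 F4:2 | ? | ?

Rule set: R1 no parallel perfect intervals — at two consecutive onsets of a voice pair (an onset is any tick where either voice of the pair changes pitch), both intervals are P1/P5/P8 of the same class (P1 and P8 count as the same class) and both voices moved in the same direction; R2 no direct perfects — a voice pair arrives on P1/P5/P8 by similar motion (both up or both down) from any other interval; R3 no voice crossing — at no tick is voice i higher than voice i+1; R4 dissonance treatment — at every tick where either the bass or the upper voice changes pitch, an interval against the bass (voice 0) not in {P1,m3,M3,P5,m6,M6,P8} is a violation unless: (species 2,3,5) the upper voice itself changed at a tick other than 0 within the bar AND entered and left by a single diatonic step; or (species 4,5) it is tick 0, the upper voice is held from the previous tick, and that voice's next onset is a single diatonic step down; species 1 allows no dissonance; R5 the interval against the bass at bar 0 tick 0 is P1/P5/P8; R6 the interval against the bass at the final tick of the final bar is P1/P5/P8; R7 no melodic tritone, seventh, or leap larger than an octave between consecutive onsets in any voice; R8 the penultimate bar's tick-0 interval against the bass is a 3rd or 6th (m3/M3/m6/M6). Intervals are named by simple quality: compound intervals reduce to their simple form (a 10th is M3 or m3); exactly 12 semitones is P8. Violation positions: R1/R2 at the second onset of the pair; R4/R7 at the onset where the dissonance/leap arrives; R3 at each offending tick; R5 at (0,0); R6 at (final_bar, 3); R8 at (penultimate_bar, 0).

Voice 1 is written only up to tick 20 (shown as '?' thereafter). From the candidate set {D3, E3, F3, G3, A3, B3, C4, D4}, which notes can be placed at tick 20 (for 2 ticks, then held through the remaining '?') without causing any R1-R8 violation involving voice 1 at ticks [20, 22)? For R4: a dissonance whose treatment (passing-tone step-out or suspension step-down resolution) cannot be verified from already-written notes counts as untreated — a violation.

{F3}

D3: violates R2,R7,R8
E3: violates R4,R7,R8
F3: legal
G3: violates R4,R7,R8
A3: violates R2,R8
B3: violates R7
C4: violates R4,R8
D4: violates R2,R8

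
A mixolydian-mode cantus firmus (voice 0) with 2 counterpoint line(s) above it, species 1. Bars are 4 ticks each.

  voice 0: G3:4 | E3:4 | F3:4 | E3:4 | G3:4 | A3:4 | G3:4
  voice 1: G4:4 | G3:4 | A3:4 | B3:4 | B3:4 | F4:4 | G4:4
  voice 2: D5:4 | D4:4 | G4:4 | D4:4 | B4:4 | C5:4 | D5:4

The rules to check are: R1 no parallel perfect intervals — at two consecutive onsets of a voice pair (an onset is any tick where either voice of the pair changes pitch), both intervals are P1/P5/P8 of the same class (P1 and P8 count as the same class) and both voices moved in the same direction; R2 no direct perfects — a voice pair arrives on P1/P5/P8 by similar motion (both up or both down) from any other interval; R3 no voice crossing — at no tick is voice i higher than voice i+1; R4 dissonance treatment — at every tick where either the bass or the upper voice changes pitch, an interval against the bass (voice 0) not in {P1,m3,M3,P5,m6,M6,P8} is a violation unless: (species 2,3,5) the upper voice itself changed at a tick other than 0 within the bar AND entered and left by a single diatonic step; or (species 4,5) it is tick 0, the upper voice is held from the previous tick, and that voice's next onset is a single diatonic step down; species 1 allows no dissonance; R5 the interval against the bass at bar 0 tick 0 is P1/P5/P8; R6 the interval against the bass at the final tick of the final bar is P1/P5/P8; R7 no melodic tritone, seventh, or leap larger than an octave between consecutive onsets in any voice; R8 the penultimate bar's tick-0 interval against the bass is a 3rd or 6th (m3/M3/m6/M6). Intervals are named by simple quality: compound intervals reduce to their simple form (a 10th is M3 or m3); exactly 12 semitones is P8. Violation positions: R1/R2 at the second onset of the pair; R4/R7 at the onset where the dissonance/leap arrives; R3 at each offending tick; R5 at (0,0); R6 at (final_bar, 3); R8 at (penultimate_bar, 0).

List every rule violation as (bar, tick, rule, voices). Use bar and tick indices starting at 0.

bar 0: v0=G3 v1=G4 v2=D5 downbeat P5
bar 1: v0=E3 v1=G3 v2=D4 downbeat m7
bar 2: v0=F3 v1=A3 v2=G4 downbeat M2
bar 3: v0=E3 v1=B3 v2=D4 downbeat m7
bar 4: v0=G3 v1=B3 v2=B4 downbeat M3
bar 5: v0=A3 v1=F4 v2=C5 downbeat m3
bar 6: v0=G3 v1=G4 v2=D5 downbeat P5
  -> R1 @ bar 1 tick 0 v(1, 2): G4/D5 P5 -> G3/D4 P5 similar
  -> R4 @ bar 1 tick 0 v(0, 2): E3/D4 m7 untreated
  -> R4 @ bar 2 tick 0 v(0, 2): F3/G4 M2 untreated
  -> R4 @ bar 3 tick 0 v(0, 2): E3/D4 m7 untreated
  -> R2 @ bar 5 tick 0 v(1, 2): B3/B4 P8 -> F4/C5 P5 similar
  -> R7 @ bar 5 tick 0 v(1,): B3->F4 leap 6st
  -> R1 @ bar 6 tick 0 v(1, 2): F4/C5 P5 -> G4/D5 P5 similar

(1, 0, R1, (1, 2))
(1, 0, R4, (0, 2))
(2, 0, R4, (0, 2))
(3, 0, R4, (0, 2))
(5, 0, R2, (1, 2))
(5, 0, R7, (1,))
(6, 0, R1, (1, 2))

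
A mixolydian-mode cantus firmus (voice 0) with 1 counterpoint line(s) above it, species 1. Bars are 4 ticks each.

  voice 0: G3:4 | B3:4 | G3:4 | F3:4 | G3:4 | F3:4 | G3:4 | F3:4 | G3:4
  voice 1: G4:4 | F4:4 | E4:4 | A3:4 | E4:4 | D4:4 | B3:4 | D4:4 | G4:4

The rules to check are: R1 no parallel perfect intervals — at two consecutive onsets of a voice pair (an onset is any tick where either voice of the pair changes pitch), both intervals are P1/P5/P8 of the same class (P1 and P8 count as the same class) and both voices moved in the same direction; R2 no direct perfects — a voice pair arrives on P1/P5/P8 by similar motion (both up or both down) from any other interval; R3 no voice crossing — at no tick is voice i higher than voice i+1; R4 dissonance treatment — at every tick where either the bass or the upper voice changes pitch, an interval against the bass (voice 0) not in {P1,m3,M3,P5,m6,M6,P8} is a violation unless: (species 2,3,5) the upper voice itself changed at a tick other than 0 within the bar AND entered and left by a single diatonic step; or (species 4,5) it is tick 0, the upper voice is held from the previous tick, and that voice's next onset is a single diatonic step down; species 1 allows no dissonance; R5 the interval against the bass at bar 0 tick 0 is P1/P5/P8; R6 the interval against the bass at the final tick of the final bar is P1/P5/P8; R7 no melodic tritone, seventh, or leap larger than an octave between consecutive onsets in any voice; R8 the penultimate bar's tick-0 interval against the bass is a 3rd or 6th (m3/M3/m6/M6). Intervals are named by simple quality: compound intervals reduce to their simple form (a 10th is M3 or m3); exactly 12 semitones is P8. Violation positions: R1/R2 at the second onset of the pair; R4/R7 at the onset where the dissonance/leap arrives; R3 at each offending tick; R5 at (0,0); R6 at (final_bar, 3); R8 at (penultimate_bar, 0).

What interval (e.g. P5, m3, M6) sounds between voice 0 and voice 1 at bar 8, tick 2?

voice 0=G3 voice 1=G4 -> P8

P8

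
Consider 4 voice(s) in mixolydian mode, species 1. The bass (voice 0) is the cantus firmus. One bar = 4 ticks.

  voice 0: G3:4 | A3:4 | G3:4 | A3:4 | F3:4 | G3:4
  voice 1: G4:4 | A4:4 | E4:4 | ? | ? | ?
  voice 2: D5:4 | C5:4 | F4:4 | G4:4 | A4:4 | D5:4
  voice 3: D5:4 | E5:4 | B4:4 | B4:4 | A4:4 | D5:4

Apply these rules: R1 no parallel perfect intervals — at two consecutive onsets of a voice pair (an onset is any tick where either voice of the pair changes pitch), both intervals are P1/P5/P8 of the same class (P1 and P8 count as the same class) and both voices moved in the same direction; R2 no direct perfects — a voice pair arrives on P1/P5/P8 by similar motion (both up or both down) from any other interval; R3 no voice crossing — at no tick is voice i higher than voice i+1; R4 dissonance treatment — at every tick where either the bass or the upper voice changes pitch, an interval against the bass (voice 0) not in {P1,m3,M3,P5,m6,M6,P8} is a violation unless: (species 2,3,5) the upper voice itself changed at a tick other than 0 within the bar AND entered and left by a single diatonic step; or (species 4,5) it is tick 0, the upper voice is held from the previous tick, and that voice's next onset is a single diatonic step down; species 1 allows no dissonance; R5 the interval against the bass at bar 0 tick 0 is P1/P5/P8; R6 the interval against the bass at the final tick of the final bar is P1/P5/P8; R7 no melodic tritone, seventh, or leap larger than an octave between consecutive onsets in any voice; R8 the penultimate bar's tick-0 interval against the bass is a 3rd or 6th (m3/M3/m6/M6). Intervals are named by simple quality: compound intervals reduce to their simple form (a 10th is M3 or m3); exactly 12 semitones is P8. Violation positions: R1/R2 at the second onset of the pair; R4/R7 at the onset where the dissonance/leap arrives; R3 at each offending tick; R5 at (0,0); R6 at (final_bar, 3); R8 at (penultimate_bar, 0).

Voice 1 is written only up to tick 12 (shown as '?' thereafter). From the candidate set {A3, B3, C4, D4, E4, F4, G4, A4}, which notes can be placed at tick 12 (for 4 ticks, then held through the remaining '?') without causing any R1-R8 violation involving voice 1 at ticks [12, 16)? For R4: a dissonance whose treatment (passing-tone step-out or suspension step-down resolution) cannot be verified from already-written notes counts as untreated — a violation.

{A3, C4, E4, F4}

A3: legal
B3: violates R4
C4: legal
D4: violates R4
E4: legal
F4: legal
G4: violates R2,R4
A4: violates R2,R3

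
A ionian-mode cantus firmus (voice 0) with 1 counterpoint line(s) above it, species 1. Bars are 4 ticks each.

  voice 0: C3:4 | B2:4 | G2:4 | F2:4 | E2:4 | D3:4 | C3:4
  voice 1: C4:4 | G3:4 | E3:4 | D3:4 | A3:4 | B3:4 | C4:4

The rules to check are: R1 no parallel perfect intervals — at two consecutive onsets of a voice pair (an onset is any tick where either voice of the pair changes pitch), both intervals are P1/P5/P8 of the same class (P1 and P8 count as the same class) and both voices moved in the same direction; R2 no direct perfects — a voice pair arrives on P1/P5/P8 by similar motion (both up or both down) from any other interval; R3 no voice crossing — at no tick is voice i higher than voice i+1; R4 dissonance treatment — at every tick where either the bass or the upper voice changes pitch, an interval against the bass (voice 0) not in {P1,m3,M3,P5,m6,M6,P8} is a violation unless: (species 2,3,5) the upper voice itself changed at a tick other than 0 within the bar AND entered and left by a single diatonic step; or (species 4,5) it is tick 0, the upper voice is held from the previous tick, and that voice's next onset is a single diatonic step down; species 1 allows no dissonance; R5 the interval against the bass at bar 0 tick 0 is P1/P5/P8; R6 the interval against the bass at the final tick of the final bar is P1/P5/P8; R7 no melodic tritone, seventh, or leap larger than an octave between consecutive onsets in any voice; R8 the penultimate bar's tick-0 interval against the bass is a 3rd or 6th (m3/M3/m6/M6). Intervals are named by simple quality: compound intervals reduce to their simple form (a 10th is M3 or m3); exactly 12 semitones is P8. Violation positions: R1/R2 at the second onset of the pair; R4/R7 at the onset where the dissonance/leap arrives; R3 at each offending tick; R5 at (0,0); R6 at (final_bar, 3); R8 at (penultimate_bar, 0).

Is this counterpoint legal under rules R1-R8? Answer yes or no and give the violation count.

bar 0: v0=C3 v1=C4 (P8)
bar 1: v0=B2 v1=G3 (m6)
bar 2: v0=G2 v1=E3 (M6)
bar 3: v0=F2 v1=D3 (M6)
bar 4: v0=E2 v1=A3 (P4)
bar 5: v0=D3 v1=B3 (M6)
bar 6: v0=C3 v1=C4 (P8)
  R4 @ bar4.0: E2/A3 P4 untreated
  R7 @ bar5.0: E2->D3 leap 10st

No (2 violations)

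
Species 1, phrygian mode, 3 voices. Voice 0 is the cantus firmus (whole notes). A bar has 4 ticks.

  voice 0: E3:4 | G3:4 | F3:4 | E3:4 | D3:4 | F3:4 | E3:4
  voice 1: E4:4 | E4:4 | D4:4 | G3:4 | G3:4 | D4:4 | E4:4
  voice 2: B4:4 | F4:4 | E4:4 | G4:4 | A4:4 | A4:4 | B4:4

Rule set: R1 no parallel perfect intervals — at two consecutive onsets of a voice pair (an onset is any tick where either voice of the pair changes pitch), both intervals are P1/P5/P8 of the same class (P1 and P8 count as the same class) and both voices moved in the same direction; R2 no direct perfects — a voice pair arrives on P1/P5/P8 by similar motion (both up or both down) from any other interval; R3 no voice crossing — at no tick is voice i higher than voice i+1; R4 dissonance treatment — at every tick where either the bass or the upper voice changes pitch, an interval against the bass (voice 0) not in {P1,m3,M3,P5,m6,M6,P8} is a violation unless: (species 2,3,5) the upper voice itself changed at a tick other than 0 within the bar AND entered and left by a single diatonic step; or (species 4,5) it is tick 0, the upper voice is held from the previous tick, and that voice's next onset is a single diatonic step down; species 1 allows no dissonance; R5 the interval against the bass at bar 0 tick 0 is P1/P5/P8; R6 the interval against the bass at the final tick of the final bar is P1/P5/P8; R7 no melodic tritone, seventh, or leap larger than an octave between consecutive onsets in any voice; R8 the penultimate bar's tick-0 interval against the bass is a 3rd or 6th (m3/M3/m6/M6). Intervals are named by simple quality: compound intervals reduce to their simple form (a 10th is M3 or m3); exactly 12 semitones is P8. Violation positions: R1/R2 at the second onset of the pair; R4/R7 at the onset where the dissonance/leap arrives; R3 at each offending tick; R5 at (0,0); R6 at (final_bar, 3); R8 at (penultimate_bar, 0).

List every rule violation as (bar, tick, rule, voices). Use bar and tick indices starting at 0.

(1, 0, R4, (0, 2))
(1, 0, R7, (2,))
(2, 0, R4, (0, 2))
(4, 0, R4, (0, 1))
(6, 0, R1, (1, 2))

bar 0: v0=E3 v1=E4 v2=B4 downbeat P5
bar 1: v0=G3 v1=E4 v2=F4 downbeat m7
bar 2: v0=F3 v1=D4 v2=E4 downbeat M7
bar 3: v0=E3 v1=G3 v2=G4 downbeat m3
bar 4: v0=D3 v1=G3 v2=A4 downbeat P5
bar 5: v0=F3 v1=D4 v2=A4 downbeat M3
bar 6: v0=E3 v1=E4 v2=B4 downbeat P5
  -> R4 @ bar 1 tick 0 v(0, 2): G3/F4 m7 untreated
  -> R7 @ bar 1 tick 0 v(2,): B4->F4 leap 6st
  -> R4 @ bar 2 tick 0 v(0, 2): F3/E4 M7 untreated
  -> R4 @ bar 4 tick 0 v(0, 1): D3/G3 P4 untreated
  -> R1 @ bar 6 tick 0 v(1, 2): D4/A4 P5 -> E4/B4 P5 similar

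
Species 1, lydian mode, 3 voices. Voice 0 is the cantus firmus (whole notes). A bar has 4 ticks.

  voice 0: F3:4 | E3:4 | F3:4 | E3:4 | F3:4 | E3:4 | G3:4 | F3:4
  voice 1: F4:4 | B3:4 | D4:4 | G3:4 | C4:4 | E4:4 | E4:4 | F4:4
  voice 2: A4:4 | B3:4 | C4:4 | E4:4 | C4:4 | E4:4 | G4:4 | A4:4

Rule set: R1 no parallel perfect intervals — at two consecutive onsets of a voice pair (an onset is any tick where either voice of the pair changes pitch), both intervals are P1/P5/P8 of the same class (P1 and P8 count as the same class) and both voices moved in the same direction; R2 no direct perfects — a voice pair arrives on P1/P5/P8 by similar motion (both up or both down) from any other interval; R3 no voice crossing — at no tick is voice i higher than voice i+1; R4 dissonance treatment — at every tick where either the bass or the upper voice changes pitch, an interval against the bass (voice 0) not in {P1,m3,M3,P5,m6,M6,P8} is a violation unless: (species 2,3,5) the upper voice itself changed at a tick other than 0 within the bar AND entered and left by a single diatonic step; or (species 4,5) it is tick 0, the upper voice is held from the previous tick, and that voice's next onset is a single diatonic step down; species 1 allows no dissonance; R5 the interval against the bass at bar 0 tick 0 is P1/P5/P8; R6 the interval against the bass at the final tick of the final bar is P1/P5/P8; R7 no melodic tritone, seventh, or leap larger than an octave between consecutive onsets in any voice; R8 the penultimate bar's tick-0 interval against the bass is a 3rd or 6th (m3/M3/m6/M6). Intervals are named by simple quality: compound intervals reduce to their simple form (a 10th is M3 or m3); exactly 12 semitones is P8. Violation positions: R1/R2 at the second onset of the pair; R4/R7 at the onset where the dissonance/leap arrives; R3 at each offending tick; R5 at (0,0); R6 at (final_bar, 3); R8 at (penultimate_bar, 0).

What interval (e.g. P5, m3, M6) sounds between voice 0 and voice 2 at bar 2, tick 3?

voice 0=F3 voice 2=C4 -> P5

P5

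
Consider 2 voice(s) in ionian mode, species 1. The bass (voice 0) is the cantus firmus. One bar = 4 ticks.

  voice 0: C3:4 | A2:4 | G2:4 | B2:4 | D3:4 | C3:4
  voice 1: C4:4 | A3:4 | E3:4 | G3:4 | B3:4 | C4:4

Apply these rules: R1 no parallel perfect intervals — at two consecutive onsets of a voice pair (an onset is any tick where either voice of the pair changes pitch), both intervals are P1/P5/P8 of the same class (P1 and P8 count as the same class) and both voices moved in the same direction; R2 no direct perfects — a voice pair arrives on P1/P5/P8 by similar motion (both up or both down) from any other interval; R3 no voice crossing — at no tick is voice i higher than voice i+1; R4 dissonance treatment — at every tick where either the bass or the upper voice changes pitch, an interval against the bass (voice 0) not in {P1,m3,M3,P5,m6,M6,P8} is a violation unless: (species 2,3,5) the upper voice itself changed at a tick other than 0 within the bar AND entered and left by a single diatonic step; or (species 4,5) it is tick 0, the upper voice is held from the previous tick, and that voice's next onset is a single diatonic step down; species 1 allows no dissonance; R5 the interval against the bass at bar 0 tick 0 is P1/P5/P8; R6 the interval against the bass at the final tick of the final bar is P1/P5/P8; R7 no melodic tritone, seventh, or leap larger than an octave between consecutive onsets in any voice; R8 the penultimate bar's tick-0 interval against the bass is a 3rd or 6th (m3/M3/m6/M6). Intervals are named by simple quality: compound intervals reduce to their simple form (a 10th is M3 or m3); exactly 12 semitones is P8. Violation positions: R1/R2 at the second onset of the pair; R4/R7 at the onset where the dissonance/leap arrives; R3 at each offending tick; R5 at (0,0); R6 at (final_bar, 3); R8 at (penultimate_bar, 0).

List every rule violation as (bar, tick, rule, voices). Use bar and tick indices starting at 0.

(1, 0, R1, (0, 1))

bar 0: v0=C3 v1=C4 downbeat P8
bar 1: v0=A2 v1=A3 downbeat P8
bar 2: v0=G2 v1=E3 downbeat M6
bar 3: v0=B2 v1=G3 downbeat m6
bar 4: v0=D3 v1=B3 downbeat M6
bar 5: v0=C3 v1=C4 downbeat P8
  -> R1 @ bar 1 tick 0 v(0, 1): C3/C4 P8 -> A2/A3 P8 similar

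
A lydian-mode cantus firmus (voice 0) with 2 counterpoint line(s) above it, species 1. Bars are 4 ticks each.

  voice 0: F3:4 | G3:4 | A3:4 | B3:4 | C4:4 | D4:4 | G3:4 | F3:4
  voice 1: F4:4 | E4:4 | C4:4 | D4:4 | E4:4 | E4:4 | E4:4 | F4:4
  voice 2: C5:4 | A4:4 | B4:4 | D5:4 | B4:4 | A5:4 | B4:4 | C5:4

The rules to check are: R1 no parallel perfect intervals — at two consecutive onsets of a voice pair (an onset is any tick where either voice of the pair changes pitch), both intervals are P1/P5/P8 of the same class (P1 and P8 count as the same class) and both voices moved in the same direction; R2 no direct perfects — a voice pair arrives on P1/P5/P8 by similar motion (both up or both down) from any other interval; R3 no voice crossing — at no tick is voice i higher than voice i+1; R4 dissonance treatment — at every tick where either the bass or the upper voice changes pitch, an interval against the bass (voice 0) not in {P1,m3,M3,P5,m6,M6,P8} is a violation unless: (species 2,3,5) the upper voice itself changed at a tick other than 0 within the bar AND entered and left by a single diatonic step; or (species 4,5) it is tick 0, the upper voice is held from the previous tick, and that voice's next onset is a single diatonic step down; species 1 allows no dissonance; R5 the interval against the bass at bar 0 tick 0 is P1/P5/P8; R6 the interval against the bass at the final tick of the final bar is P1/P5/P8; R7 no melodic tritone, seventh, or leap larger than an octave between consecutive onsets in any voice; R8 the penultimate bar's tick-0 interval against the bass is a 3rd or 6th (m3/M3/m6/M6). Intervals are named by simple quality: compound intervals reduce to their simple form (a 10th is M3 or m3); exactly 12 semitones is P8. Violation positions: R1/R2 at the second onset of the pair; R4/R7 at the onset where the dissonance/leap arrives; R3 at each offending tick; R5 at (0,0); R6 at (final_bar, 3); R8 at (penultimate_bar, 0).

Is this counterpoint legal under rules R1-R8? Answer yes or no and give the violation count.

No (9 violations)

bar 0: v0=F3 v1=F4 v2=C5 (P5)
bar 1: v0=G3 v1=E4 v2=A4 (M2)
bar 2: v0=A3 v1=C4 v2=B4 (M2)
bar 3: v0=B3 v1=D4 v2=D5 (m3)
bar 4: v0=C4 v1=E4 v2=B4 (M7)
bar 5: v0=D4 v1=E4 v2=A5 (P5)
bar 6: v0=G3 v1=E4 v2=B4 (M3)
bar 7: v0=F3 v1=F4 v2=C5 (P5)
  R4 @ bar1.0: G3/A4 M2 untreated
  R4 @ bar2.0: A3/B4 M2 untreated
  R2 @ bar3.0: C4/B4 M7 -> D4/D5 P8 similar
  R4 @ bar4.0: C4/B4 M7 untreated
  R2 @ bar5.0: C4/B4 M7 -> D4/A5 P5 similar
  R4 @ bar5.0: D4/E4 M2 untreated
  R7 @ bar5.0: B4->A5 leap 10st
  R7 @ bar6.0: A5->B4 leap 10st
  R1 @ bar7.0: E4/B4 P5 -> F4/C5 P5 similar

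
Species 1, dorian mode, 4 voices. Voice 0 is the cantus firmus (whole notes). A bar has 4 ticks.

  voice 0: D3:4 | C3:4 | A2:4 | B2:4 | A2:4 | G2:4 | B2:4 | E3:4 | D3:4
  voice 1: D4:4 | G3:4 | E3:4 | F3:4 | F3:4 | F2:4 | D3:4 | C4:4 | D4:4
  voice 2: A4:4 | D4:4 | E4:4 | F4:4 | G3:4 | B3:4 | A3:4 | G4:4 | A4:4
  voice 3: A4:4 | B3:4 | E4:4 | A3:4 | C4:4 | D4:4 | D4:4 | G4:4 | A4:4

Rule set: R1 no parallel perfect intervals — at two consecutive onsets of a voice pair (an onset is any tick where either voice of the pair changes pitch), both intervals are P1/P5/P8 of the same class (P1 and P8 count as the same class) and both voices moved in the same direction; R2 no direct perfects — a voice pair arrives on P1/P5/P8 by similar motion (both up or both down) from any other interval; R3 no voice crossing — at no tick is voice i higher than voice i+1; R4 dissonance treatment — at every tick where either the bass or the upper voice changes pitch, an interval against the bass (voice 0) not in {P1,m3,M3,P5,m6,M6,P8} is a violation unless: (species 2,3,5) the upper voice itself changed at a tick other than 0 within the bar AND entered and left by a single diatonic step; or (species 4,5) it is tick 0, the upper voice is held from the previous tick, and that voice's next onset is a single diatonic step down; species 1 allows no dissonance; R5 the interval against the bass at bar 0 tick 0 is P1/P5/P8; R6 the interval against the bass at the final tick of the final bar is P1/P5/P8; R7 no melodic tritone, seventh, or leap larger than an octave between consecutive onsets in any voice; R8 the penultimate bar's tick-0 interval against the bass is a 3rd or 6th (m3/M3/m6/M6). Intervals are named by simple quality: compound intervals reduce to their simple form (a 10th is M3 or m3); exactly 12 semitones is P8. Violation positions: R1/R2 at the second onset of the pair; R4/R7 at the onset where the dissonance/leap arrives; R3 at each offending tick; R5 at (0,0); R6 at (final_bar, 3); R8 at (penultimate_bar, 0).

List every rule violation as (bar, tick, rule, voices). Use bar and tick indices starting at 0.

bar 0: v0=D3 v1=D4 v2=A4 v3=A4 downbeat P5
bar 1: v0=C3 v1=G3 v2=D4 v3=B3 downbeat M7
bar 2: v0=A2 v1=E3 v2=E4 v3=E4 downbeat P5
bar 3: v0=B2 v1=F3 v2=F4 v3=A3 downbeat m7
bar 4: v0=A2 v1=F3 v2=G3 v3=C4 downbeat m3
bar 5: v0=G2 v1=F2 v2=B3 v3=D4 downbeat P5
bar 6: v0=B2 v1=D3 v2=A3 v3=D4 downbeat m3
bar 7: v0=E3 v1=C4 v2=G4 v3=G4 downbeat m3
bar 8: v0=D3 v1=D4 v2=A4 v3=A4 downbeat P5
  -> R1 @ bar 1 tick 0 v(1, 2): D4/A4 P5 -> G3/D4 P5 similar
  -> R2 @ bar 1 tick 0 v(0, 1): D3/D4 P8 -> C3/G3 P5 similar
  -> R3 @ bar 1 tick 0 v(2, 3): D4 above B3
  -> R4 @ bar 1 tick 0 v(0, 2): C3/D4 M2 untreated
  -> R4 @ bar 1 tick 0 v(0, 3): C3/B3 M7 untreated
  -> R7 @ bar 1 tick 0 v(3,): A4->B3 leap 10st
  -> R3 @ bar 1 tick 1 v(2, 3): D4 above B3
  -> R3 @ bar 1 tick 2 v(2, 3): D4 above B3
  -> R3 @ bar 1 tick 3 v(2, 3): D4 above B3
  -> R1 @ bar 2 tick 0 v(0, 1): C3/G3 P5 -> A2/E3 P5 similar
  -> R2 @ bar 2 tick 0 v(2, 3): D4/B3 m3 -> E4/E4 P1 similar
  -> R1 @ bar 3 tick 0 v(1, 2): E3/E4 P8 -> F3/F4 P8 similar
  -> R3 @ bar 3 tick 0 v(2, 3): F4 above A3
  -> R4 @ bar 3 tick 0 v(0, 1): B2/F3 TT untreated
  -> R4 @ bar 3 tick 0 v(0, 2): B2/F4 TT untreated
  -> R4 @ bar 3 tick 0 v(0, 3): B2/A3 m7 untreated
  -> R3 @ bar 3 tick 1 v(2, 3): F4 above A3
  -> R3 @ bar 3 tick 2 v(2, 3): F4 above A3
  -> R3 @ bar 3 tick 3 v(2, 3): F4 above A3
  -> R4 @ bar 4 tick 0 v(0, 2): A2/G3 m7 untreated
  -> R7 @ bar 4 tick 0 v(2,): F4->G3 leap 10st
  -> R3 @ bar 5 tick 0 v(0, 1): G2 above F2
  -> R4 @ bar 5 tick 0 v(0, 1): G2/F2 M2 untreated
  -> R3 @ bar 5 tick 1 v(0, 1): G2 above F2
  -> R3 @ bar 5 tick 2 v(0, 1): G2 above F2
  -> R3 @ bar 5 tick 3 v(0, 1): G2 above F2
  -> R4 @ bar 6 tick 0 v(0, 2): B2/A3 m7 untreated
  -> R1 @ bar 7 tick 0 v(1, 2): D3/A3 P5 -> C4/G4 P5 similar
  -> R2 @ bar 7 tick 0 v(1, 3): D3/D4 P8 -> C4/G4 P5 similar
  -> R2 @ bar 7 tick 0 v(2, 3): A3/D4 P4 -> G4/G4 P1 similar
  -> R7 @ bar 7 tick 0 v(1,): D3->C4 leap 10st
  -> R7 @ bar 7 tick 0 v(2,): A3->G4 leap 10st
  -> R1 @ bar 8 tick 0 v(1, 2): C4/G4 P5 -> D4/A4 P5 similar
  -> R1 @ bar 8 tick 0 v(1, 3): C4/G4 P5 -> D4/A4 P5 similar
  -> R1 @ bar 8 tick 0 v(2, 3): G4/G4 P1 -> A4/A4 P1 similar

(1, 0, R1, (1, 2))
(1, 0, R2, (0, 1))
(1, 0, R3, (2, 3))
(1, 0, R4, (0, 2))
(1, 0, R4, (0, 3))
(1, 0, R7, (3,))
(1, 1, R3, (2, 3))
(1, 2, R3, (2, 3))
(1, 3, R3, (2, 3))
(2, 0, R1, (0, 1))
(2, 0, R2, (2, 3))
(3, 0, R1, (1, 2))
(3, 0, R3, (2, 3))
(3, 0, R4, (0, 1))
(3, 0, R4, (0, 2))
(3, 0, R4, (0, 3))
(3, 1, R3, (2, 3))
(3, 2, R3, (2, 3))
(3, 3, R3, (2, 3))
(4, 0, R4, (0, 2))
(4, 0, R7, (2,))
(5, 0, R3, (0, 1))
(5, 0, R4, (0, 1))
(5, 1, R3, (0, 1))
(5, 2, R3, (0, 1))
(5, 3, R3, (0, 1))
(6, 0, R4, (0, 2))
(7, 0, R1, (1, 2))
(7, 0, R2, (1, 3))
(7, 0, R2, (2, 3))
(7, 0, R7, (1,))
(7, 0, R7, (2,))
(8, 0, R1, (1, 2))
(8, 0, R1, (1, 3))
(8, 0, R1, (2, 3))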